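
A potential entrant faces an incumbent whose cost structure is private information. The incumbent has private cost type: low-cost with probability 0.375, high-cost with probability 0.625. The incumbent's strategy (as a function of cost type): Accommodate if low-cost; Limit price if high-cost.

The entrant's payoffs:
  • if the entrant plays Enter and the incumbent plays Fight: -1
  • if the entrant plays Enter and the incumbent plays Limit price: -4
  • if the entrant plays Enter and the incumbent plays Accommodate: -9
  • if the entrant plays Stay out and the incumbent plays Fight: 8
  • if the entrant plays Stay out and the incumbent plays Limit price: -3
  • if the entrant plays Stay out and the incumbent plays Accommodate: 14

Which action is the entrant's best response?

E[Enter] = 0.375·(-9) + 0.625·(-4) = -5.875
E[Stay out] = 0.375·(14) + 0.625·(-3) = 3.375
Best response: Stay out (3.375 is the largest).

Stay out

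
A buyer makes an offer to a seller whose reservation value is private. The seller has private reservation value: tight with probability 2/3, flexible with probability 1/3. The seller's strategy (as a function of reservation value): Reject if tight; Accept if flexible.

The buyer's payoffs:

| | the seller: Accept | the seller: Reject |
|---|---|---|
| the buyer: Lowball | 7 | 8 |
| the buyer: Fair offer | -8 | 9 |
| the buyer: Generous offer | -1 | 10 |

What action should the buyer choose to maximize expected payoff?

E[Lowball] = 2/3·(8) + 1/3·(7) = 23/3
E[Fair offer] = 2/3·(9) + 1/3·(-8) = 10/3
E[Generous offer] = 2/3·(10) + 1/3·(-1) = 19/3
Best response: Lowball (23/3 is the largest).

Lowball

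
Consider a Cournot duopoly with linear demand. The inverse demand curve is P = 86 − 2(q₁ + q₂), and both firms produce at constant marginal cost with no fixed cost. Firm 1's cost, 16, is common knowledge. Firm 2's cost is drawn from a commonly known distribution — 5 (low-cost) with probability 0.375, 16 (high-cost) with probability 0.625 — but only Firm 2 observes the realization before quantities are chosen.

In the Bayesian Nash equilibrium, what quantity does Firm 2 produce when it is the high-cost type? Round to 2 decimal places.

Firm 2 with cost c maximizes (86 − 2(q₁+q₂) − c)·q₂, giving q₂(c) = (86 − c − 2q₁)/4.
E[c₂] = 0.375·5 + 0.625·16 = 11.875
Firm 1's FOC against E[q₂] yields q₁ = (86 − 2·16 + E[c₂])/6 = (86 − 32 + 11.875)/6 = 10.9792.
q₂(high-cost) = (86 − 16 − 2·10.9792)/4 = 12.0104.

12.01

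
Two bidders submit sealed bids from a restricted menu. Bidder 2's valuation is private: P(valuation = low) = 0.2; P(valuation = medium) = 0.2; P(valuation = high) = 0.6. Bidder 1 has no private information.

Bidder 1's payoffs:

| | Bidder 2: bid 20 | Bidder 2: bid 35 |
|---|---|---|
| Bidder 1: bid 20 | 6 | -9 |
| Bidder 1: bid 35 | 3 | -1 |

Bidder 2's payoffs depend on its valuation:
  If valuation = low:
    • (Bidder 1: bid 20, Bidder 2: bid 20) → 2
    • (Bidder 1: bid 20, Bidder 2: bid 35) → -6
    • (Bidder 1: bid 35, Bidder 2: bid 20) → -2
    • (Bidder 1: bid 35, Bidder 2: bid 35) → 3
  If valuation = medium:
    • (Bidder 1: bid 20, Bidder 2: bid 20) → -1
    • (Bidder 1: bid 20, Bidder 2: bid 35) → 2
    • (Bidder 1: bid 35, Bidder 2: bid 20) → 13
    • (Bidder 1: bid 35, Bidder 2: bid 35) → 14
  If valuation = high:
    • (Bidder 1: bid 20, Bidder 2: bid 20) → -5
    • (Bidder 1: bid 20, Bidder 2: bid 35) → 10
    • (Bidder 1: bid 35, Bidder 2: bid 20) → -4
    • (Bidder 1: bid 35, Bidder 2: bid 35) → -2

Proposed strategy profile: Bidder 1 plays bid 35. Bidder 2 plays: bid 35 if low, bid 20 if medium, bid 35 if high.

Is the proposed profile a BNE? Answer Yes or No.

A profile is a BNE iff every type of every player is best-responding given beliefs about the other side.
Bidder 1 plays bid 35: E[bid 35] = 0.2·(-1) + 0.2·(3) + 0.6·(-1) = -0.2; E[bid 20] = -6. Best-responding. ✓
Bidder 2 (valuation low), facing bid 35: bid 20 gives -2, bid 35 gives 3. Proposed bid 35 is best. ✓
Bidder 2 (valuation medium), facing bid 35: bid 20 gives 13, bid 35 gives 14. Proposed bid 20 is not best — profitable deviation exists. ✗
Bidder 2 (valuation high), facing bid 35: bid 20 gives -4, bid 35 gives -2. Proposed bid 35 is best. ✓

No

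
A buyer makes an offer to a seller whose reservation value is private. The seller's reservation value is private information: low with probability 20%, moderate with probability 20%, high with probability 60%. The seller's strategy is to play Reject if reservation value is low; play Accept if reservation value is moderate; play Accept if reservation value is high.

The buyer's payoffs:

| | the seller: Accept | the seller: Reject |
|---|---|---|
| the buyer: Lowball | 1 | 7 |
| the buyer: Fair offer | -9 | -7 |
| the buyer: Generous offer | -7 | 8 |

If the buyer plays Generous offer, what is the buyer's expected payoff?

E[Generous offer] = 0.2·8 + 0.2·(-7) + 0.6·(-7) = 1.6 + (-1.4) + (-4.2) = -4

-4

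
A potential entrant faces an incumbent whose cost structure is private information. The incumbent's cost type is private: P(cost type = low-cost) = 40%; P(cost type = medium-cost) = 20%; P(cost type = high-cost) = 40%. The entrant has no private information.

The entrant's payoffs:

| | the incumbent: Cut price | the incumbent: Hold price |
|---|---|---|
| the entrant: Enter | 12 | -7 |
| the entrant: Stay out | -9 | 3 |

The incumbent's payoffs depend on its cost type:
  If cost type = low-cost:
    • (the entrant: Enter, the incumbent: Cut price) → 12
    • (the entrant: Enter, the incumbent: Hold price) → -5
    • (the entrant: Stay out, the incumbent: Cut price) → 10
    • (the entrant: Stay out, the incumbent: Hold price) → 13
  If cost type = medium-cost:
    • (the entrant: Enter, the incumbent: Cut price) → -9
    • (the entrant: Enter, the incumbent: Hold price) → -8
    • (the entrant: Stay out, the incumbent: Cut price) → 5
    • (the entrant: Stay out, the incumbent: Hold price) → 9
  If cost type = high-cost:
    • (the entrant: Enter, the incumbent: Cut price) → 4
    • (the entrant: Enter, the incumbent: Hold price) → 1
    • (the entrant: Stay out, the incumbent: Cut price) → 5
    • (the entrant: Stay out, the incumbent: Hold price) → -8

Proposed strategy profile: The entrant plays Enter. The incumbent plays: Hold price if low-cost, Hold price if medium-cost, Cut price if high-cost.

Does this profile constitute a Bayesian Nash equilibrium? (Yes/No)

The entrant plays Enter: E[Enter] = 0.4·(-7) + 0.2·(-7) + 0.4·(12) = 0.6; E[Stay out] = -1.8. Best-responding. ✓
The incumbent (cost type low-cost), facing Enter: Cut price gives 12, Hold price gives -5. Proposed Hold price is not best — profitable deviation exists. ✗
The incumbent (cost type medium-cost), facing Enter: Cut price gives -9, Hold price gives -8. Proposed Hold price is best. ✓
The incumbent (cost type high-cost), facing Enter: Cut price gives 4, Hold price gives 1. Proposed Cut price is best. ✓

No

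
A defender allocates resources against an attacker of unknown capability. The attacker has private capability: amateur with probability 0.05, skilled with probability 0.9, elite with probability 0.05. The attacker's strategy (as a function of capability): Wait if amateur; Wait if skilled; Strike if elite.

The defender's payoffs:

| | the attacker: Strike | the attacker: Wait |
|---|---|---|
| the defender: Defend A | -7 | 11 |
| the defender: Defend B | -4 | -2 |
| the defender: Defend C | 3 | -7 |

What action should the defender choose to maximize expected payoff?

E[Defend A] = 0.05·(11) + 0.9·(11) + 0.05·(-7) = 10.1
E[Defend B] = 0.05·(-2) + 0.9·(-2) + 0.05·(-4) = -2.1
E[Defend C] = 0.05·(-7) + 0.9·(-7) + 0.05·(3) = -6.5
Best response: Defend A (10.1 is the largest).

Defend A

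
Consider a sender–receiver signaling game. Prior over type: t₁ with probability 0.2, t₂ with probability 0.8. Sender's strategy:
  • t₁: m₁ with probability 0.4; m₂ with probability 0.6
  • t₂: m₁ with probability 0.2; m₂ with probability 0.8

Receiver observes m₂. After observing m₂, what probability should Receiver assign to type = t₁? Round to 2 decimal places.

0.16

Apply Bayes' rule using the sender's strategy as the likelihood.
P(m₂) = 0.2·0.6 + 0.8·0.8 = 0.76
P(t₁ | m₂) = (0.2·0.6) / 0.76 = 0.12 / 0.76 = 0.157895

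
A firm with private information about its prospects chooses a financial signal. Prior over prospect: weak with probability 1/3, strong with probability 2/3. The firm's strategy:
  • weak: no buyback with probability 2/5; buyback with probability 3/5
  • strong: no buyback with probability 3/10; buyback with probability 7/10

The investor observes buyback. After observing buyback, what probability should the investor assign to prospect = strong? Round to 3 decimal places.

P(buyback) = (1/3)·(3/5) + (2/3)·(7/10) = 2/3
P(strong | buyback) = ((2/3)·(7/10)) / (2/3) = (7/15) / (2/3) = 7/10

0.700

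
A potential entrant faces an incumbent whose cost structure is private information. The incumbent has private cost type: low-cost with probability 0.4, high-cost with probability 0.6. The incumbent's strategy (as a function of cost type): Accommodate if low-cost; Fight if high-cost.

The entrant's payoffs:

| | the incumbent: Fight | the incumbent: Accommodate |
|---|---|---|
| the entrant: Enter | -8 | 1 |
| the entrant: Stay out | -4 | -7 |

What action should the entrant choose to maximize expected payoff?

Compute the entrant's expected payoff for each action, taking the expectation over the incumbent's type.
E[Enter] = 0.4·(1) + 0.6·(-8) = -4.4
E[Stay out] = 0.4·(-7) + 0.6·(-4) = -5.2
Best response: Enter (-4.4 is the largest).

Enter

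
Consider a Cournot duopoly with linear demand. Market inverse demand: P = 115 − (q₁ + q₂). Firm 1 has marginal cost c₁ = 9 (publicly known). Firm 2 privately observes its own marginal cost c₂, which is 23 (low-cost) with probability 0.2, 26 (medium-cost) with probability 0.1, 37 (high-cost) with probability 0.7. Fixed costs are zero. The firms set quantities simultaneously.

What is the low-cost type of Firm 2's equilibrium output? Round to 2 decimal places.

24.32

Type-c best response for Firm 2: q₂(c) = (115 − c)/2 − q₁/2.
Firm 1 maximizes expected profit; its first-order condition is 115 − 2q₁ − E[q₂] − 9 = 0.
Substituting E[q₂] and solving: E[c₂] = 33.1, so q₁ = (115 − 2·9 + 33.1)/3 = 43.3667.
q₂(low-cost) = (115 − 23 − 43.3667)/2 = 24.3167.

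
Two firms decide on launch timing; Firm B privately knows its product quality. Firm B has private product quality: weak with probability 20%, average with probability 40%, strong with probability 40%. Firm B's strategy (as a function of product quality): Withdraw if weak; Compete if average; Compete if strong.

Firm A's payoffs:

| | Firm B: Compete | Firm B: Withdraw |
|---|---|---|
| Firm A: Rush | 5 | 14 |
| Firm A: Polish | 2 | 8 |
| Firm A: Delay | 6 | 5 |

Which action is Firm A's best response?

E[Rush] = 0.2·(14) + 0.4·(5) + 0.4·(5) = 6.8
E[Polish] = 0.2·(8) + 0.4·(2) + 0.4·(2) = 3.2
E[Delay] = 0.2·(5) + 0.4·(6) + 0.4·(6) = 5.8
Best response: Rush (6.8 is the largest).

Rush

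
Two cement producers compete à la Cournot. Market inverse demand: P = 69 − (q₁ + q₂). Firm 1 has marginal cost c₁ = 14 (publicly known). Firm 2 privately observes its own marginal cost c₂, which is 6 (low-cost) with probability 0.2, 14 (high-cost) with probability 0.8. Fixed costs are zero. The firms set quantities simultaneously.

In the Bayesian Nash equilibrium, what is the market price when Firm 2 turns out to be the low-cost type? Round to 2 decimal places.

Type-c best response for Firm 2: q₂(c) = (69 − c)/2 − q₁/2.
Firm 1 maximizes expected profit; its first-order condition is 69 − 2q₁ − E[q₂] − 14 = 0.
Substituting E[q₂] and solving: E[c₂] = 12.4, so q₁ = (69 − 2·14 + 12.4)/3 = 17.8.
q₂(low-cost) = 22.6, so P = 69 − (17.8 + 22.6) = 28.6.

28.60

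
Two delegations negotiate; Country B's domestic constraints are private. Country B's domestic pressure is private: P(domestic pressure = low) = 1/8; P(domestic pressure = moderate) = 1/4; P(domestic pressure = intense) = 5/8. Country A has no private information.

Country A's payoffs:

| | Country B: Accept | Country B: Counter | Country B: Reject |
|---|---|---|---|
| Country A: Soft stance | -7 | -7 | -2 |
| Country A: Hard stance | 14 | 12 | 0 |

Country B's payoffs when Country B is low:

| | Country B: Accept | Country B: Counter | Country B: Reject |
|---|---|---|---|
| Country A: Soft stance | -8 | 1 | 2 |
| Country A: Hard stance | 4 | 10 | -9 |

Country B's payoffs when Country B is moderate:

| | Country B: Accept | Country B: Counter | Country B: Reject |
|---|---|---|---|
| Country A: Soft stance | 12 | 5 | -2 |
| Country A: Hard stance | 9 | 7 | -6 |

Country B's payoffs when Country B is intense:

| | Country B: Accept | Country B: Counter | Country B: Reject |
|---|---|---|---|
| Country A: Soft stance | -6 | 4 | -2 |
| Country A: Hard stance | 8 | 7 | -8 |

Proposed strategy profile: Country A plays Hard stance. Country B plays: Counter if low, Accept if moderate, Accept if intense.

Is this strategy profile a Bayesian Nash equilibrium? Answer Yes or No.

A profile is a BNE iff every type of every player is best-responding given beliefs about the other side.
Country A plays Hard stance: E[Hard stance] = 1/8·(12) + 1/4·(14) + 5/8·(14) = 55/4; E[Soft stance] = -7. Best-responding. ✓
Country B (domestic pressure low), facing Hard stance: Accept gives 4, Counter gives 10, Reject gives -9. Proposed Counter is best. ✓
Country B (domestic pressure moderate), facing Hard stance: Accept gives 9, Counter gives 7, Reject gives -6. Proposed Accept is best. ✓
Country B (domestic pressure intense), facing Hard stance: Accept gives 8, Counter gives 7, Reject gives -8. Proposed Accept is best. ✓

Yes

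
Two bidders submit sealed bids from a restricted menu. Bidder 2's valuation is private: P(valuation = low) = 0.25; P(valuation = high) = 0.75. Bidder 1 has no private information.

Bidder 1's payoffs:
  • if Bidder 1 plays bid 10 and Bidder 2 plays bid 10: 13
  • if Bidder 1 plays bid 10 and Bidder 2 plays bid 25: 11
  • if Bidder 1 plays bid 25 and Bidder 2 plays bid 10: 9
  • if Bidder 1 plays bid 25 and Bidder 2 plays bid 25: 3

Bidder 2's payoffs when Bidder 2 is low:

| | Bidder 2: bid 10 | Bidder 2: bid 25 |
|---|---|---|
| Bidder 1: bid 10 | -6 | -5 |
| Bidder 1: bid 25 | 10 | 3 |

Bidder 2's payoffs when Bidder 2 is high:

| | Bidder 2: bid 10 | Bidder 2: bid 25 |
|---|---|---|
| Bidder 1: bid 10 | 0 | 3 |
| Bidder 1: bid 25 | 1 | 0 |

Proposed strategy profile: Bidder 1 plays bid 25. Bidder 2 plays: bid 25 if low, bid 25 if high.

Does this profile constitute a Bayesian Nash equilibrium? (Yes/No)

Bidder 1 plays bid 25: E[bid 25] = 0.25·(3) + 0.75·(3) = 3; E[bid 10] = 11. Not best-responding. ✗
Bidder 2 (valuation low), facing bid 25: bid 10 gives 10, bid 25 gives 3. Proposed bid 25 is not best — profitable deviation exists. ✗
Bidder 2 (valuation high), facing bid 25: bid 10 gives 1, bid 25 gives 0. Proposed bid 25 is not best — profitable deviation exists. ✗

No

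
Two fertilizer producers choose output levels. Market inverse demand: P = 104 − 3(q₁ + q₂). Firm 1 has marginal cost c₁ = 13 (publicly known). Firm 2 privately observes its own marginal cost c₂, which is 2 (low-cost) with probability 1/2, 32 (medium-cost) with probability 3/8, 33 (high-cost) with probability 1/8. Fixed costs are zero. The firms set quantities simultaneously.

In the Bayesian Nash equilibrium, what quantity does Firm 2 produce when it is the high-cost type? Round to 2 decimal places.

6.55

Each type of Firm 2 best-responds to q₁; Firm 1 best-responds to the expected q₂ over Firm 2's types.
Firm 2 with cost c maximizes (104 − 3(q₁+q₂) − c)·q₂, giving q₂(c) = (104 − c − 3q₁)/6.
E[c₂] = 1/2·2 + 3/8·32 + 1/8·33 = 17.125
Firm 1's FOC against E[q₂] yields q₁ = (104 − 2·13 + E[c₂])/9 = (104 − 26 + 17.125)/9 = 10.5694.
q₂(high-cost) = (104 − 33 − 3·10.5694)/6 = 6.54861.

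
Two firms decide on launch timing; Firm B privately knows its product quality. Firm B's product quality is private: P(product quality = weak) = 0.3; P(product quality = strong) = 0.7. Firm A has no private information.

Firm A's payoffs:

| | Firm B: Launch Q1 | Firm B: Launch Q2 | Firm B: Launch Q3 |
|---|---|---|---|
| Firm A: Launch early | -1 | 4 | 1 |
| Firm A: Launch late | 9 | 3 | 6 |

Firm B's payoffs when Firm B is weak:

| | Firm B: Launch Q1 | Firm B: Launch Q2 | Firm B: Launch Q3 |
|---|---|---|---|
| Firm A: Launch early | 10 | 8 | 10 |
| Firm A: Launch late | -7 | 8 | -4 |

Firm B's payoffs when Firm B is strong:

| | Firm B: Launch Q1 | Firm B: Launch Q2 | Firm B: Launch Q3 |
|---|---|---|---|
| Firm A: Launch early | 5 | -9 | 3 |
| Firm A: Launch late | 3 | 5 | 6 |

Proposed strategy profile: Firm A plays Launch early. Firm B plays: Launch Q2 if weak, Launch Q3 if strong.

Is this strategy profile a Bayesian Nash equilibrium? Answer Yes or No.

Firm A plays Launch early: E[Launch early] = 0.3·(4) + 0.7·(1) = 1.9; E[Launch late] = 5.1. Not best-responding. ✗
Firm B (product quality weak), facing Launch early: Launch Q1 gives 10, Launch Q2 gives 8, Launch Q3 gives 10. Proposed Launch Q2 is not best — profitable deviation exists. ✗
Firm B (product quality strong), facing Launch early: Launch Q1 gives 5, Launch Q2 gives -9, Launch Q3 gives 3. Proposed Launch Q3 is not best — profitable deviation exists. ✗

No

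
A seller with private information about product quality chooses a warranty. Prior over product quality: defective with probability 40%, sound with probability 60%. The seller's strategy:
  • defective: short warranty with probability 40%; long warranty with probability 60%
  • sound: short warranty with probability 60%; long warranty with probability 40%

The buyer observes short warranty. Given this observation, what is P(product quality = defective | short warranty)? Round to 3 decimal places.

Apply Bayes' rule using the sender's strategy as the likelihood.
P(short warranty) = 0.4·0.4 + 0.6·0.6 = 0.52
P(defective | short warranty) = (0.4·0.4) / 0.52 = 0.16 / 0.52 = 0.307692

0.308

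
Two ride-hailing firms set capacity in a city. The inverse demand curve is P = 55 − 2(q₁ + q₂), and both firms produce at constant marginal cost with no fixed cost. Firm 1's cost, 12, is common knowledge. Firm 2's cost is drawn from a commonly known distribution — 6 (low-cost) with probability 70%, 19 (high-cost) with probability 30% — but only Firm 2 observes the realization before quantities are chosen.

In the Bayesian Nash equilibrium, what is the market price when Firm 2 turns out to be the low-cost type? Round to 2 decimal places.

Each type of Firm 2 best-responds to q₁; Firm 1 best-responds to the expected q₂ over Firm 2's types.
Firm 2 with cost c maximizes (55 − 2(q₁+q₂) − c)·q₂, giving q₂(c) = (55 − c − 2q₁)/4.
E[c₂] = 0.7·6 + 0.3·19 = 9.9
Firm 1's FOC against E[q₂] yields q₁ = (55 − 2·12 + E[c₂])/6 = (55 − 24 + 9.9)/6 = 6.81667.
q₂(low-cost) = 8.84167, so P = 55 − 2·(6.81667 + 8.84167) = 23.6833.

23.68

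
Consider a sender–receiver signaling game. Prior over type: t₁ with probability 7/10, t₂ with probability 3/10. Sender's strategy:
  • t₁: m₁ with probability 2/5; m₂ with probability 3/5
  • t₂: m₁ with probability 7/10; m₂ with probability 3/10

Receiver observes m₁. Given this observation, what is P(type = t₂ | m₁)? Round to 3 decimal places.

Apply Bayes' rule using the sender's strategy as the likelihood.
P(m₁) = (7/10)·(2/5) + (3/10)·(7/10) = 49/100
P(t₂ | m₁) = ((3/10)·(7/10)) / (49/100) = (21/100) / (49/100) = 3/7

0.429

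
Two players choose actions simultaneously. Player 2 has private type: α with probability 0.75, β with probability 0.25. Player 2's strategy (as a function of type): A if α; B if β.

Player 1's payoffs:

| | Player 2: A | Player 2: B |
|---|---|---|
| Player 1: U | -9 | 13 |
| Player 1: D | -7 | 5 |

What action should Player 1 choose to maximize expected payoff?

U

E[U] = 0.75·(-9) + 0.25·(13) = -3.5
E[D] = 0.75·(-7) + 0.25·(5) = -4
Best response: U (-3.5 is the largest).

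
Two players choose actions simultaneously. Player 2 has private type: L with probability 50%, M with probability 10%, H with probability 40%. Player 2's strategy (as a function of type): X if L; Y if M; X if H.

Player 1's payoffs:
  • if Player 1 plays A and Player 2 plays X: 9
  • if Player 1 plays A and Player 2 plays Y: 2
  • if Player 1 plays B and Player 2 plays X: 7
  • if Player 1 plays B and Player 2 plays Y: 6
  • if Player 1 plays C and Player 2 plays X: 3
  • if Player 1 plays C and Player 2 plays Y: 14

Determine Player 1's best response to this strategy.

Compute Player 1's expected payoff for each action, taking the expectation over Player 2's type.
E[A] = 0.5·(9) + 0.1·(2) + 0.4·(9) = 8.3
E[B] = 0.5·(7) + 0.1·(6) + 0.4·(7) = 6.9
E[C] = 0.5·(3) + 0.1·(14) + 0.4·(3) = 4.1
Best response: A (8.3 is the largest).

A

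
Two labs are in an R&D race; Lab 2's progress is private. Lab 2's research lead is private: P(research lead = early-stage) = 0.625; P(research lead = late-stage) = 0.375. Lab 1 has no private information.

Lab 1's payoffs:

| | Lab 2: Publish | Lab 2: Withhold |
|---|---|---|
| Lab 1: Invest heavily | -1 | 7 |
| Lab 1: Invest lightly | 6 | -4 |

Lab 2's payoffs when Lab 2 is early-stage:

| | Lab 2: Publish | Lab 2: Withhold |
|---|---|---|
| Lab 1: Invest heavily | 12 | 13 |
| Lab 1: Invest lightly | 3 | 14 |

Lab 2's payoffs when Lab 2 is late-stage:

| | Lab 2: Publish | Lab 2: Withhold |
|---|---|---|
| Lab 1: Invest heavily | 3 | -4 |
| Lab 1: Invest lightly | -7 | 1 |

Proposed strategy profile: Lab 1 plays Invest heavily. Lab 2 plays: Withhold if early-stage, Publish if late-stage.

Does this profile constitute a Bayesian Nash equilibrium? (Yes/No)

Lab 1 plays Invest heavily: E[Invest heavily] = 0.625·(7) + 0.375·(-1) = 4; E[Invest lightly] = -0.25. Best-responding. ✓
Lab 2 (research lead early-stage), facing Invest heavily: Publish gives 12, Withhold gives 13. Proposed Withhold is best. ✓
Lab 2 (research lead late-stage), facing Invest heavily: Publish gives 3, Withhold gives -4. Proposed Publish is best. ✓

Yes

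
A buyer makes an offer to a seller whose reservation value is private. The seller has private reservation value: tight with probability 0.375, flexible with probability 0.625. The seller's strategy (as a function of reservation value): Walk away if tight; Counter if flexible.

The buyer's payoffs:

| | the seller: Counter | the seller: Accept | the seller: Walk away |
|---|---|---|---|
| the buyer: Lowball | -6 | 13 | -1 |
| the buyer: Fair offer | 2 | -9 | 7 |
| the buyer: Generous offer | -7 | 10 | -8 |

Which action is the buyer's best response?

Fair offer

E[Lowball] = 0.375·(-1) + 0.625·(-6) = -4.125
E[Fair offer] = 0.375·(7) + 0.625·(2) = 3.875
E[Generous offer] = 0.375·(-8) + 0.625·(-7) = -7.375
Best response: Fair offer (3.875 is the largest).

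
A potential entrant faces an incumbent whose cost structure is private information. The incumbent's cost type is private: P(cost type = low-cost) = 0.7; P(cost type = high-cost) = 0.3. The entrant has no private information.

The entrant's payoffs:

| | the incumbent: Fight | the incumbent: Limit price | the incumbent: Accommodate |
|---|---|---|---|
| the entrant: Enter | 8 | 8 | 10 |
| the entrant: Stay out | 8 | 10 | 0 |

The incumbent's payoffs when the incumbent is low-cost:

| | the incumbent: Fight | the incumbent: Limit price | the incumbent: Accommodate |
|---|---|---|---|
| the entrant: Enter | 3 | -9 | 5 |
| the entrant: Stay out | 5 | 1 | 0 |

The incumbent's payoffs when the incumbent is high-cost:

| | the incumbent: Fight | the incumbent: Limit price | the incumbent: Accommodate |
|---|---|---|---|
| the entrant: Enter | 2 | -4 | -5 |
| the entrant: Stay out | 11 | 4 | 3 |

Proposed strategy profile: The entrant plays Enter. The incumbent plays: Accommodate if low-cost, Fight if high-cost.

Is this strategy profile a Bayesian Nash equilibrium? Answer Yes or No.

The entrant plays Enter: E[Enter] = 0.7·(10) + 0.3·(8) = 9.4; E[Stay out] = 2.4. Best-responding. ✓
The incumbent (cost type low-cost), facing Enter: Fight gives 3, Limit price gives -9, Accommodate gives 5. Proposed Accommodate is best. ✓
The incumbent (cost type high-cost), facing Enter: Fight gives 2, Limit price gives -4, Accommodate gives -5. Proposed Fight is best. ✓

Yes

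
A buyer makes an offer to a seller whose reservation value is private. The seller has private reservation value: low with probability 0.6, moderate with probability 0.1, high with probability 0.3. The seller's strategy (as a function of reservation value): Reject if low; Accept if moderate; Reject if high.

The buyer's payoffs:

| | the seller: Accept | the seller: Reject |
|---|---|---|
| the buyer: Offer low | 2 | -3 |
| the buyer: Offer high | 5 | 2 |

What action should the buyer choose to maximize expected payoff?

E[Offer low] = 0.6·(-3) + 0.1·(2) + 0.3·(-3) = -2.5
E[Offer high] = 0.6·(2) + 0.1·(5) + 0.3·(2) = 2.3
Best response: Offer high (2.3 is the largest).

Offer high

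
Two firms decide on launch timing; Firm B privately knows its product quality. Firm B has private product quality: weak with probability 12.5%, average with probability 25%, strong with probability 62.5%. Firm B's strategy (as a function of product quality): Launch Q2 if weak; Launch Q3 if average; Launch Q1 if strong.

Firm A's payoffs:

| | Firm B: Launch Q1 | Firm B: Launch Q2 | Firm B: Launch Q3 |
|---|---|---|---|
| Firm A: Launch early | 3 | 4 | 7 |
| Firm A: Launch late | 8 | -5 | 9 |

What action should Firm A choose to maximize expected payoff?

E[Launch early] = 0.125·(4) + 0.25·(7) + 0.625·(3) = 4.125
E[Launch late] = 0.125·(-5) + 0.25·(9) + 0.625·(8) = 6.625
Best response: Launch late (6.625 is the largest).

Launch late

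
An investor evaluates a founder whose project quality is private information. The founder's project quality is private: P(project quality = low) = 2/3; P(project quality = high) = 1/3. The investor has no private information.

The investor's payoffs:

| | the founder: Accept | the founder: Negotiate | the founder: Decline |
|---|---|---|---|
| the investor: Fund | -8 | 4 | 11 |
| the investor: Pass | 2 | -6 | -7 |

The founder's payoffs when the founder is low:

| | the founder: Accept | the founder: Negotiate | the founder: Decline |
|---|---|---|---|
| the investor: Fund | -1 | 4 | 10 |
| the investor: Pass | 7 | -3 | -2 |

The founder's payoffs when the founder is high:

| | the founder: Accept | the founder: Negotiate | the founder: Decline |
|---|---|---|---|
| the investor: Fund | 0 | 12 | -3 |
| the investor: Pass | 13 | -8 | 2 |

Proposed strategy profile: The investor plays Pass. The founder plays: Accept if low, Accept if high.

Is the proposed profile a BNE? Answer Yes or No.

Yes

A profile is a BNE iff every type of every player is best-responding given beliefs about the other side.
The investor plays Pass: E[Pass] = 2/3·(2) + 1/3·(2) = 2; E[Fund] = -8. Best-responding. ✓
The founder (project quality low), facing Pass: Accept gives 7, Negotiate gives -3, Decline gives -2. Proposed Accept is best. ✓
The founder (project quality high), facing Pass: Accept gives 13, Negotiate gives -8, Decline gives 2. Proposed Accept is best. ✓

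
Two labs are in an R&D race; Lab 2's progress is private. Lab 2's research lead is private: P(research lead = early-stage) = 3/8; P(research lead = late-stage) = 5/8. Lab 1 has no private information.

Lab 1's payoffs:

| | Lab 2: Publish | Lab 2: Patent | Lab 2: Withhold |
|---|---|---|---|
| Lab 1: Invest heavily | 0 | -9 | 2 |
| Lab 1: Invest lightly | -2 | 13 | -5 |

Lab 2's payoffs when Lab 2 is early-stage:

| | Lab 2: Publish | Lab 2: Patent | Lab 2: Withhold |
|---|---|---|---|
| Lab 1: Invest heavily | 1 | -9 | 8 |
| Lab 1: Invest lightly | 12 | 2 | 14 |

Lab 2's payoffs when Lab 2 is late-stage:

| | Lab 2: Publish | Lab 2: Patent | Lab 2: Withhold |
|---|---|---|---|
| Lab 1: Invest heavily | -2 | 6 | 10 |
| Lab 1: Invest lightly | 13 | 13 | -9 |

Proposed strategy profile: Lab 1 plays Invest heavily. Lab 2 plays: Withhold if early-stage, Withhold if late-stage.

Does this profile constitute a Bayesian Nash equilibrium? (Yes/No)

A profile is a BNE iff every type of every player is best-responding given beliefs about the other side.
Lab 1 plays Invest heavily: E[Invest heavily] = 3/8·(2) + 5/8·(2) = 2; E[Invest lightly] = -5. Best-responding. ✓
Lab 2 (research lead early-stage), facing Invest heavily: Publish gives 1, Patent gives -9, Withhold gives 8. Proposed Withhold is best. ✓
Lab 2 (research lead late-stage), facing Invest heavily: Publish gives -2, Patent gives 6, Withhold gives 10. Proposed Withhold is best. ✓

Yes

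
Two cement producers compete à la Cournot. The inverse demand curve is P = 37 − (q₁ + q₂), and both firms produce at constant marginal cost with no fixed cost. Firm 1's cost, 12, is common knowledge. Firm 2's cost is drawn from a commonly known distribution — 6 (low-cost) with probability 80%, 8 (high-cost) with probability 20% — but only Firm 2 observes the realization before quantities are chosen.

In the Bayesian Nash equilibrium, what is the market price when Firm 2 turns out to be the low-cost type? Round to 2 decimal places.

18.27

Type-c best response for Firm 2: q₂(c) = (37 − c)/2 − q₁/2.
Firm 1 maximizes expected profit; its first-order condition is 37 − 2q₁ − E[q₂] − 12 = 0.
Substituting E[q₂] and solving: E[c₂] = 6.4, so q₁ = (37 − 2·12 + 6.4)/3 = 6.46667.
q₂(low-cost) = 12.2667, so P = 37 − (6.46667 + 12.2667) = 18.2667.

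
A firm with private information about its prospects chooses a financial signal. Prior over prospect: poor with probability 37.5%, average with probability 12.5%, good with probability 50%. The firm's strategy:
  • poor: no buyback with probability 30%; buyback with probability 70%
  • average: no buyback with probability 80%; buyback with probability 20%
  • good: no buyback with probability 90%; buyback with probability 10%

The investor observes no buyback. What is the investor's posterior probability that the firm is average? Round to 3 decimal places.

P(no buyback) = 0.375·0.3 + 0.125·0.8 + 0.5·0.9 = 0.6625
P(average | no buyback) = (0.125·0.8) / 0.6625 = 0.1 / 0.6625 = 0.150943

0.151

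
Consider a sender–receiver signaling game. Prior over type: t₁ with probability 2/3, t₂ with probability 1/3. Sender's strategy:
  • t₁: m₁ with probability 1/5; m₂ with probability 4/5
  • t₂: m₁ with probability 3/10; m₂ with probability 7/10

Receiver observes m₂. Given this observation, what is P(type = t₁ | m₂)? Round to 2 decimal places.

P(m₂) = (2/3)·(4/5) + (1/3)·(7/10) = 23/30
P(t₁ | m₂) = ((2/3)·(4/5)) / (23/30) = (8/15) / (23/30) = 16/23

0.70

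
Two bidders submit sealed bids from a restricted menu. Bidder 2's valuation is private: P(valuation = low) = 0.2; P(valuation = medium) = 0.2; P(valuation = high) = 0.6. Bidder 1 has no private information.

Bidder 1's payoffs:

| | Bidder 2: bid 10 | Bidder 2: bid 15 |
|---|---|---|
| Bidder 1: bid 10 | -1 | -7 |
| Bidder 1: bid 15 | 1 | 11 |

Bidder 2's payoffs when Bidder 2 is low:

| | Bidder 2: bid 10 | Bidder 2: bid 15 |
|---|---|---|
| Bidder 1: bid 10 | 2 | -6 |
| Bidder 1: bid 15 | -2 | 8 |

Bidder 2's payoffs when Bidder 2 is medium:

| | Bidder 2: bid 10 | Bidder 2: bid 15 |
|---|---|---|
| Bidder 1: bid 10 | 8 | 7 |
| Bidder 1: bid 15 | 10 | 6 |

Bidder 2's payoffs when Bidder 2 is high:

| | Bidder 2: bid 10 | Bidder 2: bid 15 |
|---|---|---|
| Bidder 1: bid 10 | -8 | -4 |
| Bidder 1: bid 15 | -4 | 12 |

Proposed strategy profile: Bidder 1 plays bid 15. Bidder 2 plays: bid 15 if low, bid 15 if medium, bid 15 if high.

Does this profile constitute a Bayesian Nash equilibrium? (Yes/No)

Bidder 1 plays bid 15: E[bid 15] = 0.2·(11) + 0.2·(11) + 0.6·(11) = 11; E[bid 10] = -7. Best-responding. ✓
Bidder 2 (valuation low), facing bid 15: bid 10 gives -2, bid 15 gives 8. Proposed bid 15 is best. ✓
Bidder 2 (valuation medium), facing bid 15: bid 10 gives 10, bid 15 gives 6. Proposed bid 15 is not best — profitable deviation exists. ✗
Bidder 2 (valuation high), facing bid 15: bid 10 gives -4, bid 15 gives 12. Proposed bid 15 is best. ✓

No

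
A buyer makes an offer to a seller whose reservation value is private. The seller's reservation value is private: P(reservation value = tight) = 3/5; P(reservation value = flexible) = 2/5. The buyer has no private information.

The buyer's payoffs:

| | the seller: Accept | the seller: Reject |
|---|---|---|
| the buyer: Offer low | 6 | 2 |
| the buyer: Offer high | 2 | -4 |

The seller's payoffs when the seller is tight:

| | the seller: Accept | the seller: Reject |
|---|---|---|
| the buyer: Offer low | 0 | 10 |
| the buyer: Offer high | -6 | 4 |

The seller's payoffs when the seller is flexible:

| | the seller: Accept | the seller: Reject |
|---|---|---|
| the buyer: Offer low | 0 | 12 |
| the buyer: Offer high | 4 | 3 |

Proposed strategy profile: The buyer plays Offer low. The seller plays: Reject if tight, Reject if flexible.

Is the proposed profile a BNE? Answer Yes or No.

The buyer plays Offer low: E[Offer low] = 3/5·(2) + 2/5·(2) = 2; E[Offer high] = -4. Best-responding. ✓
The seller (reservation value tight), facing Offer low: Accept gives 0, Reject gives 10. Proposed Reject is best. ✓
The seller (reservation value flexible), facing Offer low: Accept gives 0, Reject gives 12. Proposed Reject is best. ✓

Yes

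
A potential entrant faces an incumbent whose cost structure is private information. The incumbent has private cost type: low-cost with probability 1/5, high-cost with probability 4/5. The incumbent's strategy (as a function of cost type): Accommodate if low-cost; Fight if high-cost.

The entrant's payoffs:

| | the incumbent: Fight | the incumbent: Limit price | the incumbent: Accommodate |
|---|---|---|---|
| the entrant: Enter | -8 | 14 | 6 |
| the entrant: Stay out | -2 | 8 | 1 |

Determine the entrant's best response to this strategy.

Compute the entrant's expected payoff for each action, taking the expectation over the incumbent's type.
E[Enter] = 1/5·(6) + 4/5·(-8) = -26/5
E[Stay out] = 1/5·(1) + 4/5·(-2) = -7/5
Best response: Stay out (-7/5 is the largest).

Stay out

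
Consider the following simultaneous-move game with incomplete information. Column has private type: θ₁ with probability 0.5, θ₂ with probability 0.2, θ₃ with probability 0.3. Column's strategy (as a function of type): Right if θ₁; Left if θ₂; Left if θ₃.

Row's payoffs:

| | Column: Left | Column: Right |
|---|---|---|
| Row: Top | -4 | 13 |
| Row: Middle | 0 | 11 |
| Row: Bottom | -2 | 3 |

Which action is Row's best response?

E[Top] = 0.5·(13) + 0.2·(-4) + 0.3·(-4) = 4.5
E[Middle] = 0.5·(11) + 0.2·(0) + 0.3·(0) = 5.5
E[Bottom] = 0.5·(3) + 0.2·(-2) + 0.3·(-2) = 0.5
Best response: Middle (5.5 is the largest).

Middle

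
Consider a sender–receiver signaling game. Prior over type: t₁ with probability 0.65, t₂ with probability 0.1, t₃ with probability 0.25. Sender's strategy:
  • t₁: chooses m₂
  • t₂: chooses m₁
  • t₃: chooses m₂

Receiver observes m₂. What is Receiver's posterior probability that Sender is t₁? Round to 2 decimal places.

Apply Bayes' rule using the sender's strategy as the likelihood.
P(m₂) = 0.65·1 + 0.1·0 + 0.25·1 = 0.9
P(t₁ | m₂) = (0.65·1) / 0.9 = 0.65 / 0.9 = 0.722222

0.72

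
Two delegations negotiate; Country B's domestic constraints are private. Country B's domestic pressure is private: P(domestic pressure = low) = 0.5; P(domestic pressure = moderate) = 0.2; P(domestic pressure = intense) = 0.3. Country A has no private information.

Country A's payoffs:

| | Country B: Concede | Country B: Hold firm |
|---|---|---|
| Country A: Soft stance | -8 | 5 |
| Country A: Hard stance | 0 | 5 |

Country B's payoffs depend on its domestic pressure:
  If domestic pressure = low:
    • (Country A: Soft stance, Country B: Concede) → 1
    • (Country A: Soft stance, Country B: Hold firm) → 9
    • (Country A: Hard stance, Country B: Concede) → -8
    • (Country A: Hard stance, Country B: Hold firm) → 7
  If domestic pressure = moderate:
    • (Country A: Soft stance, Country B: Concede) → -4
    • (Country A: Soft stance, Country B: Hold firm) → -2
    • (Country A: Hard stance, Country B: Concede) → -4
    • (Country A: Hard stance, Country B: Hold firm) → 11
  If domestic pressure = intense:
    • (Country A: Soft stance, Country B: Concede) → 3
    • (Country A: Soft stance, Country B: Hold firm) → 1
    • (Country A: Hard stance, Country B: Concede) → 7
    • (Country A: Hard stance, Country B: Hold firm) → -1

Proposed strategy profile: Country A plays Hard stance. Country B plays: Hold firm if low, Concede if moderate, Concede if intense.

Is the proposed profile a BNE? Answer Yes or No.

Country A plays Hard stance: E[Hard stance] = 0.5·(5) + 0.2·(0) + 0.3·(0) = 2.5; E[Soft stance] = -1.5. Best-responding. ✓
Country B (domestic pressure low), facing Hard stance: Concede gives -8, Hold firm gives 7. Proposed Hold firm is best. ✓
Country B (domestic pressure moderate), facing Hard stance: Concede gives -4, Hold firm gives 11. Proposed Concede is not best — profitable deviation exists. ✗
Country B (domestic pressure intense), facing Hard stance: Concede gives 7, Hold firm gives -1. Proposed Concede is best. ✓

No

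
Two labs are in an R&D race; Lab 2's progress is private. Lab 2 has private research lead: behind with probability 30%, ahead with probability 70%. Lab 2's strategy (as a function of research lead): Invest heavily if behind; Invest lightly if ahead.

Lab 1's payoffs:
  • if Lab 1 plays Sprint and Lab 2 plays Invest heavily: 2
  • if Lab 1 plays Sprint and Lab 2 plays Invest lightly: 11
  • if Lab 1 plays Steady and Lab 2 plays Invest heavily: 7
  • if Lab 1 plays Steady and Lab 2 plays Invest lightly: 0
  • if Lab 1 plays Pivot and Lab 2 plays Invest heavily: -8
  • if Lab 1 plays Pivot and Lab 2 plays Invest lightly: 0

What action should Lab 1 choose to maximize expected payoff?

Compute Lab 1's expected payoff for each action, taking the expectation over Lab 2's type.
E[Sprint] = 0.3·(2) + 0.7·(11) = 8.3
E[Steady] = 0.3·(7) + 0.7·(0) = 2.1
E[Pivot] = 0.3·(-8) + 0.7·(0) = -2.4
Best response: Sprint (8.3 is the largest).

Sprint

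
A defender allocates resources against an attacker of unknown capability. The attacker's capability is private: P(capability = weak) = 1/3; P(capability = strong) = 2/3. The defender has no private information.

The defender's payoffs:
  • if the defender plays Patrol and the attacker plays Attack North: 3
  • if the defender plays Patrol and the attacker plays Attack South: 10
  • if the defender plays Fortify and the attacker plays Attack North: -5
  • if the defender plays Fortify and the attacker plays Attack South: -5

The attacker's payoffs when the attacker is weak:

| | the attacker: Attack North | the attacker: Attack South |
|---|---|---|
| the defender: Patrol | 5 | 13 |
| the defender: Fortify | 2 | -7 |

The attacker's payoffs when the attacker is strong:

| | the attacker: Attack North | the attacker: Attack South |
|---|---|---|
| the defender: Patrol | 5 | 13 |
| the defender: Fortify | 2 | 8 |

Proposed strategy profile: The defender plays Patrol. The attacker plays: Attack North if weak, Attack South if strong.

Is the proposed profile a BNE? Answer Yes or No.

No

The defender plays Patrol: E[Patrol] = 1/3·(3) + 2/3·(10) = 23/3; E[Fortify] = -5. Best-responding. ✓
The attacker (capability weak), facing Patrol: Attack North gives 5, Attack South gives 13. Proposed Attack North is not best — profitable deviation exists. ✗
The attacker (capability strong), facing Patrol: Attack North gives 5, Attack South gives 13. Proposed Attack South is best. ✓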